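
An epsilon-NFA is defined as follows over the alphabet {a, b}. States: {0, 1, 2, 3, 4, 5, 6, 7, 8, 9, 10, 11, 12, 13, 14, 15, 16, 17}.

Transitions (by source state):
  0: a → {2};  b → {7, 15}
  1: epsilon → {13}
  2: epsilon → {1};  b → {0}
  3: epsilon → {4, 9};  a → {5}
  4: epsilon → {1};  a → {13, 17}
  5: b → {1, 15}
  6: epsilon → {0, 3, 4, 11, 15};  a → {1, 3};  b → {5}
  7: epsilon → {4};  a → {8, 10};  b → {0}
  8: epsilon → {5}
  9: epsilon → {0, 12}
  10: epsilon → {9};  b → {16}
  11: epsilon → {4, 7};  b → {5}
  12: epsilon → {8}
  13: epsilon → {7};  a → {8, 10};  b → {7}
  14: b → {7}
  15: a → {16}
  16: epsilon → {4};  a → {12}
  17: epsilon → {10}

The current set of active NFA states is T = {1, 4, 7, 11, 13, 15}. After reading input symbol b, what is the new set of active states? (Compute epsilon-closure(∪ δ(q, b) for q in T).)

7 on b → {0}.
11 on b → {5}.
13 on b → {7}.
No b-transition from 1, 4, 15.
Union after reading b: {0, 5, 7}.
Now take the epsilon-closure:
From 7 via epsilon: add 4.
From 4 via epsilon: add 1.
From 1 via epsilon: add 13.
No new states can be added; the closed set is {0, 1, 4, 5, 7, 13}.

{0, 1, 4, 5, 7, 13}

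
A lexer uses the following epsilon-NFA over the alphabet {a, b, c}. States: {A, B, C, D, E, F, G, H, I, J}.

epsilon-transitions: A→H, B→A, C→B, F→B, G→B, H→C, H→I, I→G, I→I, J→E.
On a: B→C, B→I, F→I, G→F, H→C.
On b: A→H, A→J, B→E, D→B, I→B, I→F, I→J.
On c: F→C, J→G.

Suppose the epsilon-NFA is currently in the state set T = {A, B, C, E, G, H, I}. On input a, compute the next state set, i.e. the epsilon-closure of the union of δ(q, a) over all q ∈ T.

B on a → {C, I}.
G on a → {F}.
H on a → {C}.
No a-transition from A, C, E, I.
Union after reading a: {C, F, I}.
Now take the epsilon-closure:
From C via epsilon: add B.
From I via epsilon: add G.
From B via epsilon: add A.
From A via epsilon: add H.
No new states can be added; the closed set is {A, B, C, F, G, H, I}.

{A, B, C, F, G, H, I}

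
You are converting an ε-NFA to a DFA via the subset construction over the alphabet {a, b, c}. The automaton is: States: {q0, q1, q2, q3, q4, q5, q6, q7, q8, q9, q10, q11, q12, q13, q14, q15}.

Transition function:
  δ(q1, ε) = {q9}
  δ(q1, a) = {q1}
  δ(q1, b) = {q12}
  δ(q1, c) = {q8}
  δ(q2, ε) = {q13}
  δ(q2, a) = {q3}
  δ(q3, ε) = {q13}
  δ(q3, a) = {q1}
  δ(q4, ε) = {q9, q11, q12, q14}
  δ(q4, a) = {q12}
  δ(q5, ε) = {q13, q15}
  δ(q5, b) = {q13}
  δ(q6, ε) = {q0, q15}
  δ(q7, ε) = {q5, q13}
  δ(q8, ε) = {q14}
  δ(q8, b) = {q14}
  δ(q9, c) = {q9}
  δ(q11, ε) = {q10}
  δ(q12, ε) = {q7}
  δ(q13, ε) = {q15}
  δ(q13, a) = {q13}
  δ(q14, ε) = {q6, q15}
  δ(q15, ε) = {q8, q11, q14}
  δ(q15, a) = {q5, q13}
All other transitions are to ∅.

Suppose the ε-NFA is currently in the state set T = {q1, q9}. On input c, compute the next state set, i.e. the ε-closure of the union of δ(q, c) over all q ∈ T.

{q0, q6, q8, q9, q10, q11, q14, q15}

q1 on c → {q8}.
q9 on c → {q9}.
Union after reading c: {q8, q9}.
Now take the ε-closure:
From q8 via ε: add q14.
From q14 via ε: add q6, q15.
From q6 via ε: add q0.
From q15 via ε: add q11.
From q11 via ε: add q10.
No new states can be added; the closed set is {q0, q6, q8, q9, q10, q11, q14, q15}.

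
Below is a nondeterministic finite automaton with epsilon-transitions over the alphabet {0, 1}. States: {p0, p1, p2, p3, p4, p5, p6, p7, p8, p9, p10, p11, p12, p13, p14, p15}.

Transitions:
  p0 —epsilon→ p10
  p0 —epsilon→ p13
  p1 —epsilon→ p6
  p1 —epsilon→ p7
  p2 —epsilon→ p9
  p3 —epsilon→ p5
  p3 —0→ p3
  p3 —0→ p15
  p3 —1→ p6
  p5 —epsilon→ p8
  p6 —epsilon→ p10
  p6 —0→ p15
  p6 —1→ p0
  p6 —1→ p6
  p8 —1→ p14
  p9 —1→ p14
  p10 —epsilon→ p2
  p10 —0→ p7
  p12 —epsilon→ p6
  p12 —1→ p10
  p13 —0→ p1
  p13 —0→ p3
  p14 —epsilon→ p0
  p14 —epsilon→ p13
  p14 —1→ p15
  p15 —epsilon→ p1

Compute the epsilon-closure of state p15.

{p1, p2, p6, p7, p9, p10, p15}

Start with {p15}.
From p15 via epsilon: add p1.
From p1 via epsilon: add p6, p7.
From p6 via epsilon: add p10.
From p10 via epsilon: add p2.
From p2 via epsilon: add p9.
No new states can be added; the closed set is {p1, p2, p6, p7, p9, p10, p15}.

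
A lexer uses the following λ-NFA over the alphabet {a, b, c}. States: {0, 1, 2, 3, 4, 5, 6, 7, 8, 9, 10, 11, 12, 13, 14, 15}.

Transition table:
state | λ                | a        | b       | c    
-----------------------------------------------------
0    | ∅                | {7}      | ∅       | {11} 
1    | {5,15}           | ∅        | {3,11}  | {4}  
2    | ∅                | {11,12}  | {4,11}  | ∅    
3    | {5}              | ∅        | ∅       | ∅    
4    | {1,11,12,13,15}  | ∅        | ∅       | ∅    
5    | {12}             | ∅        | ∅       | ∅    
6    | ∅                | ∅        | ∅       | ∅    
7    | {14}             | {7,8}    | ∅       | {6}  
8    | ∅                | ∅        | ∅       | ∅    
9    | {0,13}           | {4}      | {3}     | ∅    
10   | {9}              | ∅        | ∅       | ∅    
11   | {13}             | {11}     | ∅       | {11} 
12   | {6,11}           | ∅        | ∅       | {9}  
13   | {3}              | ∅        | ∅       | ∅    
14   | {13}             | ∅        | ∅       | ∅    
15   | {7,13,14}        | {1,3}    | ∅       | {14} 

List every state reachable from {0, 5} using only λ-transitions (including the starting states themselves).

Start with {0, 5}.
From 5 via λ: add 12.
From 12 via λ: add 6, 11.
From 11 via λ: add 13.
From 13 via λ: add 3.
No new states can be added; the closed set is {0, 3, 5, 6, 11, 12, 13}.

{0, 3, 5, 6, 11, 12, 13}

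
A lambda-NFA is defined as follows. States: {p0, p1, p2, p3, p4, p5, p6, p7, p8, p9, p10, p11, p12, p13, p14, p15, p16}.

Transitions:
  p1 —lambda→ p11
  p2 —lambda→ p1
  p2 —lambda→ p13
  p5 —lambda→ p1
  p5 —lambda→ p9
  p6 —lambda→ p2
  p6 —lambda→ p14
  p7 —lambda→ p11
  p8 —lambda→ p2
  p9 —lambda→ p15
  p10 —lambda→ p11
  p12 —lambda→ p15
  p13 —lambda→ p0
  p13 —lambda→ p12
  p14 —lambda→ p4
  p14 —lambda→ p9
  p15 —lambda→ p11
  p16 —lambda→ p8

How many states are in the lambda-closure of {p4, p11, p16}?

10

Start with {p4, p11, p16}.
From p16 via lambda: add p8.
From p8 via lambda: add p2.
From p2 via lambda: add p1, p13.
From p13 via lambda: add p0, p12.
From p12 via lambda: add p15.
lambda-closure = {p0, p1, p2, p4, p8, p11, p12, p13, p15, p16}, which has 10 states.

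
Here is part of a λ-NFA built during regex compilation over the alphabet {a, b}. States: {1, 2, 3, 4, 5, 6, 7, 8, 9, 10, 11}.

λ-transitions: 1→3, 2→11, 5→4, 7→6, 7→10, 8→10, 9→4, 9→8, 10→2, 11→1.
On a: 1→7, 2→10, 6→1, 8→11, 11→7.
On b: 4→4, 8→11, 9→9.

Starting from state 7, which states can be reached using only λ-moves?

{1, 2, 3, 6, 7, 10, 11}

Start with {7}.
From 7 via λ: add 6, 10.
From 10 via λ: add 2.
From 2 via λ: add 11.
From 11 via λ: add 1.
From 1 via λ: add 3.
No new states can be added; the closed set is {1, 2, 3, 6, 7, 10, 11}.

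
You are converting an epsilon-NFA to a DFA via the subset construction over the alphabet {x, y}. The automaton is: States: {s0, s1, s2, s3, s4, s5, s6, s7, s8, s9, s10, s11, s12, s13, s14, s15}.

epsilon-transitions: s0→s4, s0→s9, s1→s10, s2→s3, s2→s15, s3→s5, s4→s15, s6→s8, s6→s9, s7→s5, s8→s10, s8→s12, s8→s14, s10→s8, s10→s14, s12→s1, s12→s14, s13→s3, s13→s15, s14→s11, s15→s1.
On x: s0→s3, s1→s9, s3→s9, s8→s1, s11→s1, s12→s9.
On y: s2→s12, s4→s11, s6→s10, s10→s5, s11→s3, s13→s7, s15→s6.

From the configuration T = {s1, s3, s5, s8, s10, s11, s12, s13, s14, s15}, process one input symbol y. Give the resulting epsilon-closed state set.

s10 on y → {s5}.
s11 on y → {s3}.
s13 on y → {s7}.
s15 on y → {s6}.
No y-transition from s1, s3, s5, s8, s12, s14.
Union after reading y: {s3, s5, s6, s7}.
Now take the epsilon-closure:
From s6 via epsilon: add s8, s9.
From s8 via epsilon: add s10, s12, s14.
From s12 via epsilon: add s1.
From s14 via epsilon: add s11.
No new states can be added; the closed set is {s1, s3, s5, s6, s7, s8, s9, s10, s11, s12, s14}.

{s1, s3, s5, s6, s7, s8, s9, s10, s11, s12, s14}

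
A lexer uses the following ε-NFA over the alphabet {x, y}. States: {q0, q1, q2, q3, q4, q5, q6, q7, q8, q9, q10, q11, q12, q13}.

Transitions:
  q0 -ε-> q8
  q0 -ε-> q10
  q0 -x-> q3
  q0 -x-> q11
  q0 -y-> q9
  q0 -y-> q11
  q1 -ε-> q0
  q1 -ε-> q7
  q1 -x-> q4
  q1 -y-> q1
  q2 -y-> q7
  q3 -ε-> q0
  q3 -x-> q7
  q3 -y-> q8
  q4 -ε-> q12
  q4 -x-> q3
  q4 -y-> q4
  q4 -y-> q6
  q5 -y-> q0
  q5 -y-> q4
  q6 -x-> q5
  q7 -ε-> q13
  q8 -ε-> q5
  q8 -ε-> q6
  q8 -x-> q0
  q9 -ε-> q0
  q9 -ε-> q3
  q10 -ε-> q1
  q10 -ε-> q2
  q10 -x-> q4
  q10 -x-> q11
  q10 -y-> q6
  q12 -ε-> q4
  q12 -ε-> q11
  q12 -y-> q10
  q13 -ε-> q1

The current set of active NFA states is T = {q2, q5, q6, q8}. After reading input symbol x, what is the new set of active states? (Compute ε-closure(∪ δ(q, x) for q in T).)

{q0, q1, q2, q5, q6, q7, q8, q10, q13}

q6 on x → {q5}.
q8 on x → {q0}.
No x-transition from q2, q5.
Union after reading x: {q0, q5}.
Now take the ε-closure:
From q0 via ε: add q8, q10.
From q8 via ε: add q6.
From q10 via ε: add q1, q2.
From q1 via ε: add q7.
From q7 via ε: add q13.
No new states can be added; the closed set is {q0, q1, q2, q5, q6, q7, q8, q10, q13}.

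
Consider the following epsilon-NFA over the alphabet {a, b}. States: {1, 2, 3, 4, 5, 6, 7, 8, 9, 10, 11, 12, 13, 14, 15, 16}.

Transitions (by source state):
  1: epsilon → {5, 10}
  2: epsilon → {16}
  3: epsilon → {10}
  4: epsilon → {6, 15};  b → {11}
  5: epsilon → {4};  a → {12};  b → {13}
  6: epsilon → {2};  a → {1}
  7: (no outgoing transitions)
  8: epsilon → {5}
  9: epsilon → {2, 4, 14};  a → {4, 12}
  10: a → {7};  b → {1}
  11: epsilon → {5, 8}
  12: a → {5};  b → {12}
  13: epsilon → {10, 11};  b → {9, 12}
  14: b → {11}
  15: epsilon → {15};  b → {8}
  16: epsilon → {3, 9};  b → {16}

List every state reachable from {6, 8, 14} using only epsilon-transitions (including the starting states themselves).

Start with {6, 8, 14}.
From 6 via epsilon: add 2.
From 8 via epsilon: add 5.
From 2 via epsilon: add 16.
From 5 via epsilon: add 4.
From 4 via epsilon: add 15.
From 16 via epsilon: add 3, 9.
From 3 via epsilon: add 10.
No new states can be added; the closed set is {2, 3, 4, 5, 6, 8, 9, 10, 14, 15, 16}.

{2, 3, 4, 5, 6, 8, 9, 10, 14, 15, 16}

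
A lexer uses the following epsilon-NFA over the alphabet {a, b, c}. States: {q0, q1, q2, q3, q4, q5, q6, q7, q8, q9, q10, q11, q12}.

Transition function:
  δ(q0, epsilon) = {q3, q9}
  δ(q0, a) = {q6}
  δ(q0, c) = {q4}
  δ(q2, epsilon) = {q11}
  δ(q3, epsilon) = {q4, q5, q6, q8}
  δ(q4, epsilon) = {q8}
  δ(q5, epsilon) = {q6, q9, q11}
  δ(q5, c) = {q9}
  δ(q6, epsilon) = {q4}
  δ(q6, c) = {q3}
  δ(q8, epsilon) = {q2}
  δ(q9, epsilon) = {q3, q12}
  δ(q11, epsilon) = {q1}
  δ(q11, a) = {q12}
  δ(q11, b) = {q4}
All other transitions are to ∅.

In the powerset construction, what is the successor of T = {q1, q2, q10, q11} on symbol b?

q11 on b → {q4}.
No b-transition from q1, q2, q10.
Union after reading b: {q4}.
Now take the epsilon-closure:
From q4 via epsilon: add q8.
From q8 via epsilon: add q2.
From q2 via epsilon: add q11.
From q11 via epsilon: add q1.
No new states can be added; the closed set is {q1, q2, q4, q8, q11}.

{q1, q2, q4, q8, q11}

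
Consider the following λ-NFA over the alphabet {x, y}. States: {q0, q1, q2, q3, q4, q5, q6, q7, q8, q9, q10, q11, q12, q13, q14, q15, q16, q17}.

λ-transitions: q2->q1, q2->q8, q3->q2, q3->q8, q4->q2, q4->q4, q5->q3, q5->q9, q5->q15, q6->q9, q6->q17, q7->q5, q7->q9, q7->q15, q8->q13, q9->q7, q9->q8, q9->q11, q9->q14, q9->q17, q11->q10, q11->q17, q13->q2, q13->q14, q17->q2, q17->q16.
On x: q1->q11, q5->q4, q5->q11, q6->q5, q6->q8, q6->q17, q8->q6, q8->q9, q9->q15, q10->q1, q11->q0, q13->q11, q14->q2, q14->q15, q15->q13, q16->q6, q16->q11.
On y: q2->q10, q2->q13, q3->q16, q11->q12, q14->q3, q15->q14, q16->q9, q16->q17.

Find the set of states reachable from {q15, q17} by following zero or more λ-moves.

{q1, q2, q8, q13, q14, q15, q16, q17}

Start with {q15, q17}.
From q17 via λ: add q2, q16.
From q2 via λ: add q1, q8.
From q8 via λ: add q13.
From q13 via λ: add q14.
No new states can be added; the closed set is {q1, q2, q8, q13, q14, q15, q16, q17}.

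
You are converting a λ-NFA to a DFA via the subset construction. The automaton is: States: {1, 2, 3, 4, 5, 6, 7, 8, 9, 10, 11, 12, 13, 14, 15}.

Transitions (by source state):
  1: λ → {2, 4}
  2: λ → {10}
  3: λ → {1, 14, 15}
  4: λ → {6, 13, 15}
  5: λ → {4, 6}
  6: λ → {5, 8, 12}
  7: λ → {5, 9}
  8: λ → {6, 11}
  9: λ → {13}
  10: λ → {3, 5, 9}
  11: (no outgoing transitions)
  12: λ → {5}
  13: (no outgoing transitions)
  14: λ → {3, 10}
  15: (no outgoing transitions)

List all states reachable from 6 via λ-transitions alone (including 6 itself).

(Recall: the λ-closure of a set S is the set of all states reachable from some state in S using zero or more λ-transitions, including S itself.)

{4, 5, 6, 8, 11, 12, 13, 15}

Start with {6}.
From 6 via λ: add 5, 8, 12.
From 5 via λ: add 4.
From 8 via λ: add 11.
From 4 via λ: add 13, 15.
No new states can be added; the closed set is {4, 5, 6, 8, 11, 12, 13, 15}.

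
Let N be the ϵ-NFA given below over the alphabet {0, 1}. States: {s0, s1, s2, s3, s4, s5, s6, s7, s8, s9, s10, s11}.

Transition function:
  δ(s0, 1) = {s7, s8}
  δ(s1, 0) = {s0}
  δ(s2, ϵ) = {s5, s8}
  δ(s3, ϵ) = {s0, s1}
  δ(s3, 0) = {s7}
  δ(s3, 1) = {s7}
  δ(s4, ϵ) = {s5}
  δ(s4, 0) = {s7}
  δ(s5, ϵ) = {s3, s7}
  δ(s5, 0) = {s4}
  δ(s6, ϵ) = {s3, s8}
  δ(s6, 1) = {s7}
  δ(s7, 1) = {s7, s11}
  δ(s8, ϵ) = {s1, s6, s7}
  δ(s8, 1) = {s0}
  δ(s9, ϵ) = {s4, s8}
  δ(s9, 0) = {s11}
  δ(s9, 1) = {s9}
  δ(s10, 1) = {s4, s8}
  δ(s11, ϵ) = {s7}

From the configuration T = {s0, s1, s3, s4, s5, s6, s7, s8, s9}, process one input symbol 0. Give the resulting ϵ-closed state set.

{s0, s1, s3, s4, s5, s7, s11}

s1 on 0 → {s0}.
s3 on 0 → {s7}.
s4 on 0 → {s7}.
s5 on 0 → {s4}.
s9 on 0 → {s11}.
No 0-transition from s0, s6, s7, s8.
Union after reading 0: {s0, s4, s7, s11}.
Now take the ϵ-closure:
From s4 via ϵ: add s5.
From s5 via ϵ: add s3.
From s3 via ϵ: add s1.
No new states can be added; the closed set is {s0, s1, s3, s4, s5, s7, s11}.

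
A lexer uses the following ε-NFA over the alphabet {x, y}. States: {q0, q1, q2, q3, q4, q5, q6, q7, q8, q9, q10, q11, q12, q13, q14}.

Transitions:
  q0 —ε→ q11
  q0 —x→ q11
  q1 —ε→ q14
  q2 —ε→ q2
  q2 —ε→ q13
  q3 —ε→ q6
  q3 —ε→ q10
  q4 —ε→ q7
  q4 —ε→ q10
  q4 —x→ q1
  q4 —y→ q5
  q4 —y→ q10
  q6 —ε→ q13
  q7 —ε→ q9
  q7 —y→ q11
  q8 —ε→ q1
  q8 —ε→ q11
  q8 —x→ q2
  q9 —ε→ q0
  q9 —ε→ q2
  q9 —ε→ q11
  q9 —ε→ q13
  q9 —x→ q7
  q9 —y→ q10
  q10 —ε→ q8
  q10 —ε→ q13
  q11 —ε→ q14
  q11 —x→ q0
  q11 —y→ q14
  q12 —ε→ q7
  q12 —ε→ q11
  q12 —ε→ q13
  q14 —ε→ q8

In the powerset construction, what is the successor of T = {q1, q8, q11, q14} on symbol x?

{q0, q1, q2, q8, q11, q13, q14}

q8 on x → {q2}.
q11 on x → {q0}.
No x-transition from q1, q14.
Union after reading x: {q0, q2}.
Now take the ε-closure:
From q0 via ε: add q11.
From q2 via ε: add q13.
From q11 via ε: add q14.
From q14 via ε: add q8.
From q8 via ε: add q1.
No new states can be added; the closed set is {q0, q1, q2, q8, q11, q13, q14}.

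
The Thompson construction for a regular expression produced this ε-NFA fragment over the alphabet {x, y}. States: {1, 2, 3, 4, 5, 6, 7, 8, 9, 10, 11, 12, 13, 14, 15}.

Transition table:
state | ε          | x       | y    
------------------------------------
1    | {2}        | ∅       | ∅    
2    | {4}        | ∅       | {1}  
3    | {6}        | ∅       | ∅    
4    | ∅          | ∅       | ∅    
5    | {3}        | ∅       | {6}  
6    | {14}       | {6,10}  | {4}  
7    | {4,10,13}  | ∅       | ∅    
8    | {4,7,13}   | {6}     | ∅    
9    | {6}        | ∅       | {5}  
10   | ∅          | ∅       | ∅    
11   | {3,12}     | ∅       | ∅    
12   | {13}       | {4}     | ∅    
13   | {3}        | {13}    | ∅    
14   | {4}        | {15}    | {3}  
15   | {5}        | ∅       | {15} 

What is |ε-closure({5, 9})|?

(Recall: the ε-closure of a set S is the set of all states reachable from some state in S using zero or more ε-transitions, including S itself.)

6

Start with {5, 9}.
From 5 via ε: add 3.
From 9 via ε: add 6.
From 6 via ε: add 14.
From 14 via ε: add 4.
ε-closure = {3, 4, 5, 6, 9, 14}, which has 6 states.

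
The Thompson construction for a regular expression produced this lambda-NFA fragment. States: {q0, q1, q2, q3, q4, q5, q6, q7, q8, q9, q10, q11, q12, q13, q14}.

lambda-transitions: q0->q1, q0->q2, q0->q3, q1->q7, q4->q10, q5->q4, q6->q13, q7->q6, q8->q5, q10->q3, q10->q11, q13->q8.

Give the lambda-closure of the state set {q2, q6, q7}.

{q2, q3, q4, q5, q6, q7, q8, q10, q11, q13}

Start with {q2, q6, q7}.
From q6 via lambda: add q13.
From q13 via lambda: add q8.
From q8 via lambda: add q5.
From q5 via lambda: add q4.
From q4 via lambda: add q10.
From q10 via lambda: add q3, q11.
No new states can be added; the closed set is {q2, q3, q4, q5, q6, q7, q8, q10, q11, q13}.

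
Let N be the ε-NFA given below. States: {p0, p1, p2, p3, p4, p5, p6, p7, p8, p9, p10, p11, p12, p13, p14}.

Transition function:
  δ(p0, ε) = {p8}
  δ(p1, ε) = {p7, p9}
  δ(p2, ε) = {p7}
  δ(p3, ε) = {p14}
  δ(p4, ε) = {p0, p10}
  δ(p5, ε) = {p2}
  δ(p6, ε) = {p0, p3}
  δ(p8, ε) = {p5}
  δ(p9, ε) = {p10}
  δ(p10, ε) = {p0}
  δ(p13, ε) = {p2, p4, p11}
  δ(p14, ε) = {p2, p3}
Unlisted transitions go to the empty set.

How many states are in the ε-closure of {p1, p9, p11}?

Start with {p1, p9, p11}.
From p1 via ε: add p7.
From p9 via ε: add p10.
From p10 via ε: add p0.
From p0 via ε: add p8.
From p8 via ε: add p5.
From p5 via ε: add p2.
ε-closure = {p0, p1, p2, p5, p7, p8, p9, p10, p11}, which has 9 states.

9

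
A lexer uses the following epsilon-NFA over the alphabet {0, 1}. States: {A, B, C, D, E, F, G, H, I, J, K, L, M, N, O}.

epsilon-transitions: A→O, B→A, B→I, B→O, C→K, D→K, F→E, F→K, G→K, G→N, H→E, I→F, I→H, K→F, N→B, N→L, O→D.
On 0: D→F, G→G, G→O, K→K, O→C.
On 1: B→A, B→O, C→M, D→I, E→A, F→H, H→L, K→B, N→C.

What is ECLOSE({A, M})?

Start with {A, M}.
From A via epsilon: add O.
From O via epsilon: add D.
From D via epsilon: add K.
From K via epsilon: add F.
From F via epsilon: add E.
No new states can be added; the closed set is {A, D, E, F, K, M, O}.

{A, D, E, F, K, M, O}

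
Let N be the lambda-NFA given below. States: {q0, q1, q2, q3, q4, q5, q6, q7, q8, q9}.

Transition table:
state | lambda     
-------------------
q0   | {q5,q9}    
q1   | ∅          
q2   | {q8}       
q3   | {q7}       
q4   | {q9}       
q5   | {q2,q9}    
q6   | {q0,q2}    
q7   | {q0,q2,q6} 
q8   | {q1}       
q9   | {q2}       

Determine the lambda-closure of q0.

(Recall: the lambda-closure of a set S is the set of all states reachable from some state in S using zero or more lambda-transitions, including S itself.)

{q0, q1, q2, q5, q8, q9}

Start with {q0}.
From q0 via lambda: add q5, q9.
From q5 via lambda: add q2.
From q2 via lambda: add q8.
From q8 via lambda: add q1.
No new states can be added; the closed set is {q0, q1, q2, q5, q8, q9}.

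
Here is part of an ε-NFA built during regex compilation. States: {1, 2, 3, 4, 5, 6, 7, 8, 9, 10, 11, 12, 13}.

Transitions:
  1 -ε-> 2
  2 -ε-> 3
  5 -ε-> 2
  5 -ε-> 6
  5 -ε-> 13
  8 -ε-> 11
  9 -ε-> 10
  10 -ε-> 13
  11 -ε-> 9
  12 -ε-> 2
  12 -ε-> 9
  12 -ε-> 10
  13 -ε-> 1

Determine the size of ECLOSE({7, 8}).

Start with {7, 8}.
From 8 via ε: add 11.
From 11 via ε: add 9.
From 9 via ε: add 10.
From 10 via ε: add 13.
From 13 via ε: add 1.
From 1 via ε: add 2.
From 2 via ε: add 3.
ε-closure = {1, 2, 3, 7, 8, 9, 10, 11, 13}, which has 9 states.

9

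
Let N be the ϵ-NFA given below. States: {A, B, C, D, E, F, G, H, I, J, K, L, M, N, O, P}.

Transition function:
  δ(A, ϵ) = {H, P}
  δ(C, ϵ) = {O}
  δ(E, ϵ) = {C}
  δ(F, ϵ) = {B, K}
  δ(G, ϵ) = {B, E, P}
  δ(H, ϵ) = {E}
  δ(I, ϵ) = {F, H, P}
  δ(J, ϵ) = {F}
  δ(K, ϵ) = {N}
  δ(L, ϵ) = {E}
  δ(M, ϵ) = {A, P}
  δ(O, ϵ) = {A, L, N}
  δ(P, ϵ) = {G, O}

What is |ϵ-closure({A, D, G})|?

11

Start with {A, D, G}.
From A via ϵ: add H, P.
From G via ϵ: add B, E.
From E via ϵ: add C.
From P via ϵ: add O.
From O via ϵ: add L, N.
ϵ-closure = {A, B, C, D, E, G, H, L, N, O, P}, which has 11 states.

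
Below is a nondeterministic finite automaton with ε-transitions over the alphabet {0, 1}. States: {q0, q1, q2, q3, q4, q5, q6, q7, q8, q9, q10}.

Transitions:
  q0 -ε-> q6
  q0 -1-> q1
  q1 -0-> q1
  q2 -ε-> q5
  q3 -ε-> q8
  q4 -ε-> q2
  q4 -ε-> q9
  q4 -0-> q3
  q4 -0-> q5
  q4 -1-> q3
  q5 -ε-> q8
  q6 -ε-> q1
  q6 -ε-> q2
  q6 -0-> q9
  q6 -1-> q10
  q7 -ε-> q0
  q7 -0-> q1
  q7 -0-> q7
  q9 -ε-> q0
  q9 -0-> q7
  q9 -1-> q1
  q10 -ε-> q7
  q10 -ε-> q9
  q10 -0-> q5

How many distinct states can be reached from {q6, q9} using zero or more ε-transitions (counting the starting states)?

Start with {q6, q9}.
From q6 via ε: add q1, q2.
From q9 via ε: add q0.
From q2 via ε: add q5.
From q5 via ε: add q8.
ε-closure = {q0, q1, q2, q5, q6, q8, q9}, which has 7 states.

7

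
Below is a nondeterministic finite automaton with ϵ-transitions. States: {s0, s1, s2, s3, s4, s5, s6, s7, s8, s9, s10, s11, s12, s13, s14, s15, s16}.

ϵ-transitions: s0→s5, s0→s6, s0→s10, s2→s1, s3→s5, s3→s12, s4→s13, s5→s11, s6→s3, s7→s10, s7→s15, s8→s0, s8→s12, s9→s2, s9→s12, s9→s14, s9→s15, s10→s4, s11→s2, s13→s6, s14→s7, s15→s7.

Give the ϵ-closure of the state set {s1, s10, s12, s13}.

{s1, s2, s3, s4, s5, s6, s10, s11, s12, s13}

Start with {s1, s10, s12, s13}.
From s10 via ϵ: add s4.
From s13 via ϵ: add s6.
From s6 via ϵ: add s3.
From s3 via ϵ: add s5.
From s5 via ϵ: add s11.
From s11 via ϵ: add s2.
No new states can be added; the closed set is {s1, s2, s3, s4, s5, s6, s10, s11, s12, s13}.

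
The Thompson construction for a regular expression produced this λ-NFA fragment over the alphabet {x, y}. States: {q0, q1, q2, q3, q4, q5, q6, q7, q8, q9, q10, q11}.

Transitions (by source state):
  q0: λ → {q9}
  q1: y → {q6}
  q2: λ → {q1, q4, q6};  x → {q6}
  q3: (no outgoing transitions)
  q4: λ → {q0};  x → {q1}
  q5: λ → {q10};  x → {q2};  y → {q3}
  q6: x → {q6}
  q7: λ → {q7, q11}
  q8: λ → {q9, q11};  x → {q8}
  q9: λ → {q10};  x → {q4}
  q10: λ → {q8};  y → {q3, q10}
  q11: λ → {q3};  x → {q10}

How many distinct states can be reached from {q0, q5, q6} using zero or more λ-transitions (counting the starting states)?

Start with {q0, q5, q6}.
From q0 via λ: add q9.
From q5 via λ: add q10.
From q10 via λ: add q8.
From q8 via λ: add q11.
From q11 via λ: add q3.
λ-closure = {q0, q3, q5, q6, q8, q9, q10, q11}, which has 8 states.

8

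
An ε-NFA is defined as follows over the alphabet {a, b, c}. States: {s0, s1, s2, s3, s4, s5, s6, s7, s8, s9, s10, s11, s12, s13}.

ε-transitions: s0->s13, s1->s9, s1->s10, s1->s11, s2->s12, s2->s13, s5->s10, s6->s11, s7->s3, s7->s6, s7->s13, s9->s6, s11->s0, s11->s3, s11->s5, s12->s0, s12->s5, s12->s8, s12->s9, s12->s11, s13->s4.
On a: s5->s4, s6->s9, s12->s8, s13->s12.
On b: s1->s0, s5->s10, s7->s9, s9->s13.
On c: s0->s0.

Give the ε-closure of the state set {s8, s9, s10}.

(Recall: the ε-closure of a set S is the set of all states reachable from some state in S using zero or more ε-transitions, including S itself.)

{s0, s3, s4, s5, s6, s8, s9, s10, s11, s13}

Start with {s8, s9, s10}.
From s9 via ε: add s6.
From s6 via ε: add s11.
From s11 via ε: add s0, s3, s5.
From s0 via ε: add s13.
From s13 via ε: add s4.
No new states can be added; the closed set is {s0, s3, s4, s5, s6, s8, s9, s10, s11, s13}.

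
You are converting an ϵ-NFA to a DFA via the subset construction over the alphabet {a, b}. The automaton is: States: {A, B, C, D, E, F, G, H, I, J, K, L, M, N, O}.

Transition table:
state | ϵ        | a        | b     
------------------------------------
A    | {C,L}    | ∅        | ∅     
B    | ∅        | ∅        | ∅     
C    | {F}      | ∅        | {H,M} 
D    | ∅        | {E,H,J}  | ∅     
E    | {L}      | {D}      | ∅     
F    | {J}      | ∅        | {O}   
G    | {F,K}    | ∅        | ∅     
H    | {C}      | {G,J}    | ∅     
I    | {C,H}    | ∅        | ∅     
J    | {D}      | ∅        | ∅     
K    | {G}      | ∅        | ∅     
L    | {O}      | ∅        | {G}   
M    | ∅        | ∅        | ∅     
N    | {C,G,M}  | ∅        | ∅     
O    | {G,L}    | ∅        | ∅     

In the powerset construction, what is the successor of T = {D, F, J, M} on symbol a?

{C, D, E, F, G, H, J, K, L, O}

D on a → {E, H, J}.
No a-transition from F, J, M.
Union after reading a: {E, H, J}.
Now take the ϵ-closure:
From E via ϵ: add L.
From H via ϵ: add C.
From J via ϵ: add D.
From C via ϵ: add F.
From L via ϵ: add O.
From O via ϵ: add G.
From G via ϵ: add K.
No new states can be added; the closed set is {C, D, E, F, G, H, J, K, L, O}.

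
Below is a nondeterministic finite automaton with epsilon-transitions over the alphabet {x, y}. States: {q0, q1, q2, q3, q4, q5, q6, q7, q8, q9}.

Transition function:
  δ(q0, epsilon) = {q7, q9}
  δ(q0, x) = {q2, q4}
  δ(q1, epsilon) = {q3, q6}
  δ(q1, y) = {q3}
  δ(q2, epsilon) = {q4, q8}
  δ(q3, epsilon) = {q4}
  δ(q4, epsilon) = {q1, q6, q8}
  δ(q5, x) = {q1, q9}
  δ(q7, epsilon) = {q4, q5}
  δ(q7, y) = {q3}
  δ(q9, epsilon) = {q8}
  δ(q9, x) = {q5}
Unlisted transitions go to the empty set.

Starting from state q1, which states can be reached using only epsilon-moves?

Start with {q1}.
From q1 via epsilon: add q3, q6.
From q3 via epsilon: add q4.
From q4 via epsilon: add q8.
No new states can be added; the closed set is {q1, q3, q4, q6, q8}.

{q1, q3, q4, q6, q8}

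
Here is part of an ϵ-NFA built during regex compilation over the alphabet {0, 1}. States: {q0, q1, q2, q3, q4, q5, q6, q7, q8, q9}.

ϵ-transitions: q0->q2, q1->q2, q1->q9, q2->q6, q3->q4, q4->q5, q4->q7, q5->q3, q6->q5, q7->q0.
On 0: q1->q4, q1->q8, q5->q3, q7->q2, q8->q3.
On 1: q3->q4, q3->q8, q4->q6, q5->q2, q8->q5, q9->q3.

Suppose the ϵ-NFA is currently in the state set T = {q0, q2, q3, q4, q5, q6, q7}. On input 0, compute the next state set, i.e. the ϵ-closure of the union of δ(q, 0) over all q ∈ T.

{q0, q2, q3, q4, q5, q6, q7}

q5 on 0 → {q3}.
q7 on 0 → {q2}.
No 0-transition from q0, q2, q3, q4, q6.
Union after reading 0: {q2, q3}.
Now take the ϵ-closure:
From q2 via ϵ: add q6.
From q3 via ϵ: add q4.
From q4 via ϵ: add q5, q7.
From q7 via ϵ: add q0.
No new states can be added; the closed set is {q0, q2, q3, q4, q5, q6, q7}.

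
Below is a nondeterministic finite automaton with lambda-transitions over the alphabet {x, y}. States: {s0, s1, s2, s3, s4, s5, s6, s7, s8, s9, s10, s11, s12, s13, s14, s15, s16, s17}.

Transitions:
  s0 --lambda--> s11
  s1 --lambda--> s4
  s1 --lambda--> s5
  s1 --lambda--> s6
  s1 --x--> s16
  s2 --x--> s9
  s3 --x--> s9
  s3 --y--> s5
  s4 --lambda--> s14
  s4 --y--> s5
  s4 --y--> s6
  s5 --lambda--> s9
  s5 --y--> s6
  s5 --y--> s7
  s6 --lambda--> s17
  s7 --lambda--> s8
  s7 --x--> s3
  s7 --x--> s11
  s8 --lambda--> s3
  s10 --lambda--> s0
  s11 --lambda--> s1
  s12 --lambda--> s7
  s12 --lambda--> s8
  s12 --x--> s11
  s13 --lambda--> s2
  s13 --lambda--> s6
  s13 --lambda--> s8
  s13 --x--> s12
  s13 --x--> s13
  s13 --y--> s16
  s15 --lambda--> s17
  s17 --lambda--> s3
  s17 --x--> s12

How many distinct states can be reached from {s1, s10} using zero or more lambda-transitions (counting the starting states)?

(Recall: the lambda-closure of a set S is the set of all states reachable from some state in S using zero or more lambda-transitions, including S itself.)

11

Start with {s1, s10}.
From s1 via lambda: add s4, s5, s6.
From s10 via lambda: add s0.
From s0 via lambda: add s11.
From s4 via lambda: add s14.
From s5 via lambda: add s9.
From s6 via lambda: add s17.
From s17 via lambda: add s3.
lambda-closure = {s0, s1, s3, s4, s5, s6, s9, s10, s11, s14, s17}, which has 11 states.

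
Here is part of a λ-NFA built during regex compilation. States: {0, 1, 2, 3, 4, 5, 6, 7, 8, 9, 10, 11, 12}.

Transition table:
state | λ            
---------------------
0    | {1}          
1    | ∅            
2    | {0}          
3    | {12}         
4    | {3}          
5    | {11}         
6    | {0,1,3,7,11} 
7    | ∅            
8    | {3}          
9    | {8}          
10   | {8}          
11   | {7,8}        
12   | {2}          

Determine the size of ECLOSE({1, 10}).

7

Start with {1, 10}.
From 10 via λ: add 8.
From 8 via λ: add 3.
From 3 via λ: add 12.
From 12 via λ: add 2.
From 2 via λ: add 0.
λ-closure = {0, 1, 2, 3, 8, 10, 12}, which has 7 states.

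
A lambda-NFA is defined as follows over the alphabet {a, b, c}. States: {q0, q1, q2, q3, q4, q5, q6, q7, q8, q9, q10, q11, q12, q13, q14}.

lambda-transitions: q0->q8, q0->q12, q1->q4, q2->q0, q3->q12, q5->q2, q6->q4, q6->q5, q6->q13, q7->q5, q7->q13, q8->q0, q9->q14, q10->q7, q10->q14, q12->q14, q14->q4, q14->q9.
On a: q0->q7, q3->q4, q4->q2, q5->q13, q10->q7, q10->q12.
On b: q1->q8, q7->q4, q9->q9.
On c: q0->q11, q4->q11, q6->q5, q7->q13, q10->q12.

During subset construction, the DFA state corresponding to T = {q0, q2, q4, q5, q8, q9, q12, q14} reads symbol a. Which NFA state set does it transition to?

{q0, q2, q4, q5, q7, q8, q9, q12, q13, q14}

q0 on a → {q7}.
q4 on a → {q2}.
q5 on a → {q13}.
No a-transition from q2, q8, q9, q12, q14.
Union after reading a: {q2, q7, q13}.
Now take the lambda-closure:
From q2 via lambda: add q0.
From q7 via lambda: add q5.
From q0 via lambda: add q8, q12.
From q12 via lambda: add q14.
From q14 via lambda: add q4, q9.
No new states can be added; the closed set is {q0, q2, q4, q5, q7, q8, q9, q12, q13, q14}.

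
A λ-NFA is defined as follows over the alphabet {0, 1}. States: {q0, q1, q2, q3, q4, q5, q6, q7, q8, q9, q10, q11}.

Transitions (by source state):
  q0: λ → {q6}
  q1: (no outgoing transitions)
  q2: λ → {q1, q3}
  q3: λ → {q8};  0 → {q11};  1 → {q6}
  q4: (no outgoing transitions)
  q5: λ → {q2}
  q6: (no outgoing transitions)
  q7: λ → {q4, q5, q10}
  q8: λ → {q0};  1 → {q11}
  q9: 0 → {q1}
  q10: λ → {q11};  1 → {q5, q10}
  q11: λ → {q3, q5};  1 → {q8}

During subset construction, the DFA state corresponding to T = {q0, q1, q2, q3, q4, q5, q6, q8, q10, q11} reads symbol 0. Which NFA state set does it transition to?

{q0, q1, q2, q3, q5, q6, q8, q11}

q3 on 0 → {q11}.
No 0-transition from q0, q1, q2, q4, q5, q6, q8, q10, q11.
Union after reading 0: {q11}.
Now take the λ-closure:
From q11 via λ: add q3, q5.
From q3 via λ: add q8.
From q5 via λ: add q2.
From q2 via λ: add q1.
From q8 via λ: add q0.
From q0 via λ: add q6.
No new states can be added; the closed set is {q0, q1, q2, q3, q5, q6, q8, q11}.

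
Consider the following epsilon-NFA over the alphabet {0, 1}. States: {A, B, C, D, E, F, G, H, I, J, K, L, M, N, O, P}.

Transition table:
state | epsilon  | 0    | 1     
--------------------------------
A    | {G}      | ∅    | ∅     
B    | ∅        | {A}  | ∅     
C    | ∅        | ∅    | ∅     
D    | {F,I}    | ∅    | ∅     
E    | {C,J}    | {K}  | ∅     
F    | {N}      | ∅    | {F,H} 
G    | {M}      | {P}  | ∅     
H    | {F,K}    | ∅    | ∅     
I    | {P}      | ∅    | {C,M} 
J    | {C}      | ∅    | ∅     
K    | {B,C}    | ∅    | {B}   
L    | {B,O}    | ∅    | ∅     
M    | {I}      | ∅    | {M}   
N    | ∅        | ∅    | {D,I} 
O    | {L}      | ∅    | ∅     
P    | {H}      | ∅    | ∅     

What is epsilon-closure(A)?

{A, B, C, F, G, H, I, K, M, N, P}

Start with {A}.
From A via epsilon: add G.
From G via epsilon: add M.
From M via epsilon: add I.
From I via epsilon: add P.
From P via epsilon: add H.
From H via epsilon: add F, K.
From F via epsilon: add N.
From K via epsilon: add B, C.
No new states can be added; the closed set is {A, B, C, F, G, H, I, K, M, N, P}.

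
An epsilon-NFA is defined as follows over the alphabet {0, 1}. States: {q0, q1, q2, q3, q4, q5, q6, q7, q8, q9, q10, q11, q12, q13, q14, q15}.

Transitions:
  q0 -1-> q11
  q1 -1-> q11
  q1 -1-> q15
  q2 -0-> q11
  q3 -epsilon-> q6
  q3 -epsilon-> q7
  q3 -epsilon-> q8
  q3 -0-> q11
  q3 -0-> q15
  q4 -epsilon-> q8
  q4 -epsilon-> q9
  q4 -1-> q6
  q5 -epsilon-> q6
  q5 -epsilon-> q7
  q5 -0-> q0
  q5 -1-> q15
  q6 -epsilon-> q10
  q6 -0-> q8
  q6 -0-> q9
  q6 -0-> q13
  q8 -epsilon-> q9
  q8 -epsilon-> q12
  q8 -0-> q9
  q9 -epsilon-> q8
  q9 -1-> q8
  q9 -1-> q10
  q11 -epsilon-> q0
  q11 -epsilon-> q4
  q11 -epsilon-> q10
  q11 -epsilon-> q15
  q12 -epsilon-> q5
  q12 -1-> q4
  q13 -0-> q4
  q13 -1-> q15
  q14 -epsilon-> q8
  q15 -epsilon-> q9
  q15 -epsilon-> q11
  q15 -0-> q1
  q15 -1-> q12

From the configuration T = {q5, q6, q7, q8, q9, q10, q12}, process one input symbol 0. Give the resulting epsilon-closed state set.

{q0, q5, q6, q7, q8, q9, q10, q12, q13}

q5 on 0 → {q0}.
q6 on 0 → {q8, q9, q13}.
q8 on 0 → {q9}.
No 0-transition from q7, q9, q10, q12.
Union after reading 0: {q0, q8, q9, q13}.
Now take the epsilon-closure:
From q8 via epsilon: add q12.
From q12 via epsilon: add q5.
From q5 via epsilon: add q6, q7.
From q6 via epsilon: add q10.
No new states can be added; the closed set is {q0, q5, q6, q7, q8, q9, q10, q12, q13}.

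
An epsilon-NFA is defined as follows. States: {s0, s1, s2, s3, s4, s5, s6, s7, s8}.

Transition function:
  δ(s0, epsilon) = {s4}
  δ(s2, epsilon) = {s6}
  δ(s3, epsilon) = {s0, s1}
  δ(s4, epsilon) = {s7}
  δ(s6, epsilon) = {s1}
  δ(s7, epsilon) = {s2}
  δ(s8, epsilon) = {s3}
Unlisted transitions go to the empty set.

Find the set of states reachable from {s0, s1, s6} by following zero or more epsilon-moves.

Start with {s0, s1, s6}.
From s0 via epsilon: add s4.
From s4 via epsilon: add s7.
From s7 via epsilon: add s2.
No new states can be added; the closed set is {s0, s1, s2, s4, s6, s7}.

{s0, s1, s2, s4, s6, s7}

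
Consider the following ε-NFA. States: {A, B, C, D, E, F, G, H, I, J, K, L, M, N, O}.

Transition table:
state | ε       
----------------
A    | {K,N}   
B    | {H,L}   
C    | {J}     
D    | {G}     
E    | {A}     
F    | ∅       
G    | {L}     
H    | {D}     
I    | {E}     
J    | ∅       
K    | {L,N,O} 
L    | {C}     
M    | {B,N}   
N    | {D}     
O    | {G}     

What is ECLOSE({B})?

Start with {B}.
From B via ε: add H, L.
From H via ε: add D.
From L via ε: add C.
From C via ε: add J.
From D via ε: add G.
No new states can be added; the closed set is {B, C, D, G, H, J, L}.

{B, C, D, G, H, J, L}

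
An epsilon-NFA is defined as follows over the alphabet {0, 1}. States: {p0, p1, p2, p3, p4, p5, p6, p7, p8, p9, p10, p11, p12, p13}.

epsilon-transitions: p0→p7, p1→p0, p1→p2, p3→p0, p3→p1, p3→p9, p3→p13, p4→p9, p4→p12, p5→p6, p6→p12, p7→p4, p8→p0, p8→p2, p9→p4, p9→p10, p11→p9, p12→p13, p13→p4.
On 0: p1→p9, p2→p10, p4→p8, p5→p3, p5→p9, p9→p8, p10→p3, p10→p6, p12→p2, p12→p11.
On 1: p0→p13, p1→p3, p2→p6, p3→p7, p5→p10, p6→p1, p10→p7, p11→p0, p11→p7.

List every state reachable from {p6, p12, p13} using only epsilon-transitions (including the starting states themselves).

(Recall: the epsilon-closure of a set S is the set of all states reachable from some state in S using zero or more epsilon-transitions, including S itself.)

{p4, p6, p9, p10, p12, p13}

Start with {p6, p12, p13}.
From p13 via epsilon: add p4.
From p4 via epsilon: add p9.
From p9 via epsilon: add p10.
No new states can be added; the closed set is {p4, p6, p9, p10, p12, p13}.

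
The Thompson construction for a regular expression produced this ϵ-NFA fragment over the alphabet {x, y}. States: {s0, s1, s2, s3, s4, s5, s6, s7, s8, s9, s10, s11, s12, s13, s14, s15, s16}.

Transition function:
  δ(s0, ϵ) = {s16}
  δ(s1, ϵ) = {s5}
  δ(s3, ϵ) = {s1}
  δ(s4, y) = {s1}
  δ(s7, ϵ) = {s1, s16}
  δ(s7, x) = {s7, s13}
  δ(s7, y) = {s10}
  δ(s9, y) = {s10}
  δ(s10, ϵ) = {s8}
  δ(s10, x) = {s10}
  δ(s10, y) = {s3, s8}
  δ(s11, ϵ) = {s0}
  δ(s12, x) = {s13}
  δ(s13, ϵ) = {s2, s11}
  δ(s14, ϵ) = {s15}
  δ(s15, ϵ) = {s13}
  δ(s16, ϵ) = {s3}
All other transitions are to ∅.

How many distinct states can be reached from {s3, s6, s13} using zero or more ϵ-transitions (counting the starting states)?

Start with {s3, s6, s13}.
From s3 via ϵ: add s1.
From s13 via ϵ: add s2, s11.
From s1 via ϵ: add s5.
From s11 via ϵ: add s0.
From s0 via ϵ: add s16.
ϵ-closure = {s0, s1, s2, s3, s5, s6, s11, s13, s16}, which has 9 states.

9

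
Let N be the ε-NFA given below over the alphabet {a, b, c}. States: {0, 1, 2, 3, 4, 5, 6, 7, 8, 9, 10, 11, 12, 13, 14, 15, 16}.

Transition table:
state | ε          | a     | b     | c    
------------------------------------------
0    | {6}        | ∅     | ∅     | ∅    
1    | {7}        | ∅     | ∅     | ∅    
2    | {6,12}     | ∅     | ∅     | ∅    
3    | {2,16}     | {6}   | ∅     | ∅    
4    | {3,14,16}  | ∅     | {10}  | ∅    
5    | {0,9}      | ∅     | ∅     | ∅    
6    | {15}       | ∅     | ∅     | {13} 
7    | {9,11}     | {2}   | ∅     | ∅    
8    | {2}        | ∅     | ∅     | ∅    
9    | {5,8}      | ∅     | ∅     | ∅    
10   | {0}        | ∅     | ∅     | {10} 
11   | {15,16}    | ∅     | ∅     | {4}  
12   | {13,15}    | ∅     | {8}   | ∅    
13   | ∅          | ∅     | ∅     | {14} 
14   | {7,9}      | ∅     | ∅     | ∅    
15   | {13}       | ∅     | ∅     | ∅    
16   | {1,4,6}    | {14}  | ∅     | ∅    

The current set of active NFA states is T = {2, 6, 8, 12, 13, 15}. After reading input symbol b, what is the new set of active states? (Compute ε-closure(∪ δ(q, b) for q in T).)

{2, 6, 8, 12, 13, 15}

12 on b → {8}.
No b-transition from 2, 6, 8, 13, 15.
Union after reading b: {8}.
Now take the ε-closure:
From 8 via ε: add 2.
From 2 via ε: add 6, 12.
From 6 via ε: add 15.
From 12 via ε: add 13.
No new states can be added; the closed set is {2, 6, 8, 12, 13, 15}.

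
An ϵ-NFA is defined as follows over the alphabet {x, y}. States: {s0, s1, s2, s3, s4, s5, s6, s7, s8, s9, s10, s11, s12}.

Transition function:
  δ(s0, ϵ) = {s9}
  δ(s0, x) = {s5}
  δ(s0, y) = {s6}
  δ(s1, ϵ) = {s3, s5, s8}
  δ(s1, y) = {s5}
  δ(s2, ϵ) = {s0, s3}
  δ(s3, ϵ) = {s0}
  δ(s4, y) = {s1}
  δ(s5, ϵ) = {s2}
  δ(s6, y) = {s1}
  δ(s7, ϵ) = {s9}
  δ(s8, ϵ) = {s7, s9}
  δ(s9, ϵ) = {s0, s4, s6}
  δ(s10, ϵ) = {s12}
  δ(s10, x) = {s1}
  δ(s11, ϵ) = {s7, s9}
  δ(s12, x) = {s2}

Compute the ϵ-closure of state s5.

{s0, s2, s3, s4, s5, s6, s9}

Start with {s5}.
From s5 via ϵ: add s2.
From s2 via ϵ: add s0, s3.
From s0 via ϵ: add s9.
From s9 via ϵ: add s4, s6.
No new states can be added; the closed set is {s0, s2, s3, s4, s5, s6, s9}.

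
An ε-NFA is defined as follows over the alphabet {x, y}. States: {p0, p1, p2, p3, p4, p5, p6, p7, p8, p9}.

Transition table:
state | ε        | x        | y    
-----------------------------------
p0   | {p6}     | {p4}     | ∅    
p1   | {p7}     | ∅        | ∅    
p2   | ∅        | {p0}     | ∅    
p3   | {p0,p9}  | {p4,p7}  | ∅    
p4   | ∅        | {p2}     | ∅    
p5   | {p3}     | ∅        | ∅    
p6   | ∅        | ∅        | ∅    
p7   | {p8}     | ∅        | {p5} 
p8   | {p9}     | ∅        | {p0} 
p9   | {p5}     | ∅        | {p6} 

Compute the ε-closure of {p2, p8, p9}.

{p0, p2, p3, p5, p6, p8, p9}

Start with {p2, p8, p9}.
From p9 via ε: add p5.
From p5 via ε: add p3.
From p3 via ε: add p0.
From p0 via ε: add p6.
No new states can be added; the closed set is {p0, p2, p3, p5, p6, p8, p9}.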